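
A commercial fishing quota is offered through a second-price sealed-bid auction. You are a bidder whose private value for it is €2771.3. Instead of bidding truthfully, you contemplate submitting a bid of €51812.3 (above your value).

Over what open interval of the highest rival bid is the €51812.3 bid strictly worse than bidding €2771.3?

If the competing bid is below €2771.3, both bids win at the same price — no difference.
If it is above €51812.3, both bids lose — no difference.
If it lies strictly between €2771.3 and €51812.3, bidding your value loses (payoff 0) while bidding €51812.3 wins at a price above your value (payoff negative).
So the deviation strictly hurts on the open interval (€2771.3, €51812.3).
In a second-price auction your bid sets only whether you win, not what you pay, so bidding your true value is weakly dominant.

(€2771.3, €51812.3)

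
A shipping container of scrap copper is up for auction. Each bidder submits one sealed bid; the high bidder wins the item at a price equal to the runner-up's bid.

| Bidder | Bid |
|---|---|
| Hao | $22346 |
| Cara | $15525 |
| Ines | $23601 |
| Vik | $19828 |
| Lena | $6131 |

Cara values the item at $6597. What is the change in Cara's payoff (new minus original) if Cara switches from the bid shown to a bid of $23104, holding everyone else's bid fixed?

The highest bid among the other bidders is $23601; Cara's bid doesn't change that.
Original bid $15525: Cara is not highest (top rival bid is $23601); payoff $0.
Alternative bid $23104: Cara is not highest (top rival bid is $23601); payoff $0.
Change in payoff = $0 − ($0) = $0.

$0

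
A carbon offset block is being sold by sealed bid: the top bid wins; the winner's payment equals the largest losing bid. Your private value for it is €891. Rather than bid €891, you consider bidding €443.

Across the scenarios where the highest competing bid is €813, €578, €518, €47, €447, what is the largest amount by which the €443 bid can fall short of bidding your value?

€813: truthful gives €78, deviation gives €0 → loss €78.
€578: truthful gives €313, deviation gives €0 → loss €313.
€518: truthful gives €373, deviation gives €0 → loss €373.
€47: same outcome either way → loss €0.
€447: truthful gives €444, deviation gives €0 → loss €444.
Maximum loss: €444.

€444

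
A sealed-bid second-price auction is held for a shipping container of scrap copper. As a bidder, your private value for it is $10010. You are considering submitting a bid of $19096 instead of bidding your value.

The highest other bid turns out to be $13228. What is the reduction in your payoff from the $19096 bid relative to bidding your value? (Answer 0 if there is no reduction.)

$3218

Bidding your value $10010: you lose (since $10010 < $13228). Payoff $0.
Bidding $19096: you win and pay $13228. Payoff $10010 − $13228 = −$3218.
The competing bid $13228 lies between your value and your inflated bid, so overbidding wins an item priced above your value.
Loss from deviating = $0 − (−$3218) = $3218.
Because the price is fixed by the runner-up's bid, deviating from your value can only change a good outcome into a bad one — never the reverse.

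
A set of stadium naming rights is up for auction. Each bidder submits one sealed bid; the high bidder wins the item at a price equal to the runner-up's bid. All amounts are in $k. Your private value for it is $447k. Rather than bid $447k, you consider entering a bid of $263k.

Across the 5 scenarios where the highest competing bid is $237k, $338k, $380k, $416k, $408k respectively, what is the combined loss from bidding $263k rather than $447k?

$246k

The deviation costs you only when the competing bid falls strictly between $263k and $447k; elsewhere both bids give the same outcome.
$237k: outcomes coincide → loss $0k.
$338k: truthful payoff $109k, deviation payoff $0k → loss $109k.
$380k: truthful payoff $67k, deviation payoff $0k → loss $67k.
$416k: truthful payoff $31k, deviation payoff $0k → loss $31k.
$408k: truthful payoff $39k, deviation payoff $0k → loss $39k.
Total loss = $109k + $67k + $31k + $39k = $246k.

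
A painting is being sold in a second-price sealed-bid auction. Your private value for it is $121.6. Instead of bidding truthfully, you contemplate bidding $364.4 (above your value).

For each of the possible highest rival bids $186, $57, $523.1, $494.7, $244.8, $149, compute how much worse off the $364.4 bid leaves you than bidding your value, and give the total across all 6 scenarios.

The deviation costs you only when the competing bid falls strictly between $121.6 and $364.4; elsewhere both bids give the same outcome.
$186: truthful payoff $0, deviation payoff −$64.4 → loss $64.4.
$57: outcomes coincide → loss $0.
$523.1: outcomes coincide → loss $0.
$494.7: outcomes coincide → loss $0.
$244.8: truthful payoff $0, deviation payoff −$123.2 → loss $123.2.
$149: truthful payoff $0, deviation payoff −$27.4 → loss $27.4.
Total loss = $64.4 + $123.2 + $27.4 = $215.
In a second-price auction your bid sets only whether you win, not what you pay, so bidding your true value is weakly dominant.

$215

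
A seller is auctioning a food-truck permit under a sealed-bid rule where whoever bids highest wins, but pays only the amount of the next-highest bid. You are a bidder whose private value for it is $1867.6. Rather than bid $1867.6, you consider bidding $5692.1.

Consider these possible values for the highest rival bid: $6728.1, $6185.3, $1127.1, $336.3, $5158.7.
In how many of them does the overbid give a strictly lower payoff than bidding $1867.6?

1

The deviation hurts exactly when the highest competing bid lies strictly between $1867.6 and $5692.1 — overbidding then wins at a price above your value.
$6728.1: above both → same outcome either way.
$6185.3: above both → same outcome either way.
$1127.1: below both → same outcome either way.
$336.3: below both → same outcome either way.
$5158.7: inside the interval → strictly worse (loss $3291.1).
Count: 1.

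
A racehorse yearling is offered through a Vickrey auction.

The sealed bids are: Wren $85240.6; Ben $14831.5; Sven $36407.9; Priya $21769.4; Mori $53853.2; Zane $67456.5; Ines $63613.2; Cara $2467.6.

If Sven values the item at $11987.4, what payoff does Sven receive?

Highest bid: Wren at $85240.6, so Wren wins.
Second-highest bid: Zane at $67456.5 — that is the price the winner pays.
Sven did not win, so Sven pays nothing and receives nothing: payoff $0.

$0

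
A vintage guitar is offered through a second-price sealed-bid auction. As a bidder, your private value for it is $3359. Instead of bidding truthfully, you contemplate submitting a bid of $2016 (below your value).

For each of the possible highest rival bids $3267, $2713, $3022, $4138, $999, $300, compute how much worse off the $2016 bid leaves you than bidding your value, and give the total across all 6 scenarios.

$1075

The deviation costs you only when the competing bid falls strictly between $2016 and $3359; elsewhere both bids give the same outcome.
$3267: truthful payoff $92, deviation payoff $0 → loss $92.
$2713: truthful payoff $646, deviation payoff $0 → loss $646.
$3022: truthful payoff $337, deviation payoff $0 → loss $337.
$4138: outcomes coincide → loss $0.
$999: outcomes coincide → loss $0.
$300: outcomes coincide → loss $0.
Total loss = $92 + $646 + $337 = $1075.
Truthful bidding weakly dominates here: raising your bid can only win items priced above your value, and lowering it can only forfeit items priced below.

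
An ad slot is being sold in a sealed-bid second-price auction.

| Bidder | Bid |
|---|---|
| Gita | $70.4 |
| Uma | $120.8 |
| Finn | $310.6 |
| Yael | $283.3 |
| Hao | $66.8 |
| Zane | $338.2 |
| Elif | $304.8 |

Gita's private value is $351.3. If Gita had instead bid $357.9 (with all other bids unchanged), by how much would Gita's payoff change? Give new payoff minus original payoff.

The highest bid among the other bidders is $338.2; Gita's bid doesn't change that.
Original bid $70.4: Gita is not highest (top rival bid is $338.2); payoff $0.
Alternative bid $357.9: Gita is highest, pays the top rival bid $338.2; payoff $351.3 − $338.2 = $13.1.
Change in payoff = $13.1 − ($0) = $13.1.

$13.1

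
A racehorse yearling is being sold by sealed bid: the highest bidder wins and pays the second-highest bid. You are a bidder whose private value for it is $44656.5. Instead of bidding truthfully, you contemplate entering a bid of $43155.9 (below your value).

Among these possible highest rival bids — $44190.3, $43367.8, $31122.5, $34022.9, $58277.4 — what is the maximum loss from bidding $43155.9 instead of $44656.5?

$44190.3: truthful gives $466.2, deviation gives $0 → loss $466.2.
$43367.8: truthful gives $1288.7, deviation gives $0 → loss $1288.7.
$31122.5: same outcome either way → loss $0.
$34022.9: same outcome either way → loss $0.
$58277.4: same outcome either way → loss $0.
Maximum loss: $1288.7.

$1288.7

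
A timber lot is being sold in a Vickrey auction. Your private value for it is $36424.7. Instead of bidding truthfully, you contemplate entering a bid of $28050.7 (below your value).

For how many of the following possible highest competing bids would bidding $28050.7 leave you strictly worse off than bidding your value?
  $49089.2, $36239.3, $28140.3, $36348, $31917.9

The deviation hurts exactly when the highest competing bid lies strictly between $28050.7 and $36424.7 — underbidding then forfeits a profitable win.
$49089.2: above both → same outcome either way.
$36239.3: inside the interval → strictly worse (loss $185.4).
$28140.3: inside the interval → strictly worse (loss $8284.4).
$36348: inside the interval → strictly worse (loss $76.7).
$31917.9: inside the interval → strictly worse (loss $4506.8).
Count: 4.

4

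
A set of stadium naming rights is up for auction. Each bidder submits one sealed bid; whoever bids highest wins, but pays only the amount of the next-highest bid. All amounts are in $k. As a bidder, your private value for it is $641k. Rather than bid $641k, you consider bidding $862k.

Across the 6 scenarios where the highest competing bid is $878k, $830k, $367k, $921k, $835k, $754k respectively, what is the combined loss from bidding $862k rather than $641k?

$496k

The deviation costs you only when the competing bid falls strictly between $641k and $862k; elsewhere both bids give the same outcome.
$878k: outcomes coincide → loss $0k.
$830k: truthful payoff $0k, deviation payoff −$189k → loss $189k.
$367k: outcomes coincide → loss $0k.
$921k: outcomes coincide → loss $0k.
$835k: truthful payoff $0k, deviation payoff −$194k → loss $194k.
$754k: truthful payoff $0k, deviation payoff −$113k → loss $113k.
Total loss = $189k + $194k + $113k = $496k.
Truthful bidding weakly dominates here: raising your bid can only win items priced above your value, and lowering it can only forfeit items priced below.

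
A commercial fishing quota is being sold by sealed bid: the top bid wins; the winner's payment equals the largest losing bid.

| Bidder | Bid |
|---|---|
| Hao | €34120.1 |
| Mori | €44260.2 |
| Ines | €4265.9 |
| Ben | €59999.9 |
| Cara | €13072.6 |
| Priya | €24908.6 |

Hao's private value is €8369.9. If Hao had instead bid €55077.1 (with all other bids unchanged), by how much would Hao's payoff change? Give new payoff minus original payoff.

€0

The highest bid among the other bidders is €59999.9; Hao's bid doesn't change that.
Original bid €34120.1: Hao is not highest (top rival bid is €59999.9); payoff €0.
Alternative bid €55077.1: Hao is not highest (top rival bid is €59999.9); payoff €0.
Change in payoff = €0 − (€0) = €0.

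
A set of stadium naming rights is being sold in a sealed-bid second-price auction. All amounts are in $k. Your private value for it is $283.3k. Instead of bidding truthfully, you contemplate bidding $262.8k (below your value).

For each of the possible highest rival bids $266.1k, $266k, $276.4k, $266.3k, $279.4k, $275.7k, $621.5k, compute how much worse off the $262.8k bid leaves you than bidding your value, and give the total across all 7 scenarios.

$69.9k

The deviation costs you only when the competing bid falls strictly between $262.8k and $283.3k; elsewhere both bids give the same outcome.
$266.1k: truthful payoff $17.2k, deviation payoff $0k → loss $17.2k.
$266k: truthful payoff $17.3k, deviation payoff $0k → loss $17.3k.
$276.4k: truthful payoff $6.9k, deviation payoff $0k → loss $6.9k.
$266.3k: truthful payoff $17k, deviation payoff $0k → loss $17k.
$279.4k: truthful payoff $3.9k, deviation payoff $0k → loss $3.9k.
$275.7k: truthful payoff $7.6k, deviation payoff $0k → loss $7.6k.
$621.5k: outcomes coincide → loss $0k.
Total loss = $17.2k + $17.3k + $6.9k + $17k + $3.9k + $7.6k = $69.9k.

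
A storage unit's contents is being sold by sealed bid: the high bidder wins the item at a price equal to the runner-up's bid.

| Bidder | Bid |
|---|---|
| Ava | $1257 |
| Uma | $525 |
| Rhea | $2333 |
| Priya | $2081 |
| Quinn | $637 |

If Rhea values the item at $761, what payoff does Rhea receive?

Highest bid: Rhea at $2333, so Rhea wins.
Second-highest bid: Priya at $2081 — that is the price the winner pays.
Rhea's payoff = value − price = $761 − $2081 = −$1320.

−$1320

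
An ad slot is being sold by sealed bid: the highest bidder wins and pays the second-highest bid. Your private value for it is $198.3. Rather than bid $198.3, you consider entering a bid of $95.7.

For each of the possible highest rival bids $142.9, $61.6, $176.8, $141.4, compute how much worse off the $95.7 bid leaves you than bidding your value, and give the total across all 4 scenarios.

$133.8

The deviation costs you only when the competing bid falls strictly between $95.7 and $198.3; elsewhere both bids give the same outcome.
$142.9: truthful payoff $55.4, deviation payoff $0 → loss $55.4.
$61.6: outcomes coincide → loss $0.
$176.8: truthful payoff $21.5, deviation payoff $0 → loss $21.5.
$141.4: truthful payoff $56.9, deviation payoff $0 → loss $56.9.
Total loss = $55.4 + $21.5 + $56.9 = $133.8.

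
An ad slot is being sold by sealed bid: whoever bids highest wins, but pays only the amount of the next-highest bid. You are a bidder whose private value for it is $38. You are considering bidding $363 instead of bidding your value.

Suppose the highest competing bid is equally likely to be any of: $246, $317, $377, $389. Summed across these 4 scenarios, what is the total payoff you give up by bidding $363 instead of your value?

The deviation costs you only when the competing bid falls strictly between $38 and $363; elsewhere both bids give the same outcome.
$246: truthful payoff $0, deviation payoff −$208 → loss $208.
$317: truthful payoff $0, deviation payoff −$279 → loss $279.
$377: outcomes coincide → loss $0.
$389: outcomes coincide → loss $0.
Total loss = $208 + $279 = $487.

$487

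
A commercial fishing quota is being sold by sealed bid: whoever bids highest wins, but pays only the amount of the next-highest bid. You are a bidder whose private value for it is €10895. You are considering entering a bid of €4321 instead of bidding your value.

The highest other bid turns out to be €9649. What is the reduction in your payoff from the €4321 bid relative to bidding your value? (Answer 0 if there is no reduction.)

€1246

Bidding your value €10895: you win (since €10895 > €9649) and pay €9649. Payoff €1246.
Bidding €4321: you lose. Payoff €0.
The competing bid €9649 lies between your shaded bid and your value, so underbidding forfeits an item you could have won at a profitable price.
Loss from deviating = €1246 − (€0) = €1246.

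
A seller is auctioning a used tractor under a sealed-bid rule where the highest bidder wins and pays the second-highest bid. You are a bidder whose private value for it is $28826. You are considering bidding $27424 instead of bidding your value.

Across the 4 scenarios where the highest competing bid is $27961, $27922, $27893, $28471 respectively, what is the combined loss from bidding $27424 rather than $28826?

$3057

The deviation costs you only when the competing bid falls strictly between $27424 and $28826; elsewhere both bids give the same outcome.
$27961: truthful payoff $865, deviation payoff $0 → loss $865.
$27922: truthful payoff $904, deviation payoff $0 → loss $904.
$27893: truthful payoff $933, deviation payoff $0 → loss $933.
$28471: truthful payoff $355, deviation payoff $0 → loss $355.
Total loss = $865 + $904 + $933 + $355 = $3057.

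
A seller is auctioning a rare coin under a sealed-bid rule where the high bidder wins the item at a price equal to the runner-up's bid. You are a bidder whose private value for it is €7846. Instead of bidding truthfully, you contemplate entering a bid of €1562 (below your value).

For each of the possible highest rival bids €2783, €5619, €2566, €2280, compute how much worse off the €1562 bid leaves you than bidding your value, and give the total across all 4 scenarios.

The deviation costs you only when the competing bid falls strictly between €1562 and €7846; elsewhere both bids give the same outcome.
€2783: truthful payoff €5063, deviation payoff €0 → loss €5063.
€5619: truthful payoff €2227, deviation payoff €0 → loss €2227.
€2566: truthful payoff €5280, deviation payoff €0 → loss €5280.
€2280: truthful payoff €5566, deviation payoff €0 → loss €5566.
Total loss = €5063 + €2227 + €5280 + €5566 = €18136.
Truthful bidding weakly dominates here: raising your bid can only win items priced above your value, and lowering it can only forfeit items priced below.

€18136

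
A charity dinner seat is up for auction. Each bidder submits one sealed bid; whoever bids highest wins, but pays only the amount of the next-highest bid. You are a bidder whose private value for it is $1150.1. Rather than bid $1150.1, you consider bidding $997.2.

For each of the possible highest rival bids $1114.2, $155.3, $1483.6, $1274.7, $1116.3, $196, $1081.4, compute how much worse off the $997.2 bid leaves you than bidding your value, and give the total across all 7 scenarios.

The deviation costs you only when the competing bid falls strictly between $997.2 and $1150.1; elsewhere both bids give the same outcome.
$1114.2: truthful payoff $35.9, deviation payoff $0 → loss $35.9.
$155.3: outcomes coincide → loss $0.
$1483.6: outcomes coincide → loss $0.
$1274.7: outcomes coincide → loss $0.
$1116.3: truthful payoff $33.8, deviation payoff $0 → loss $33.8.
$196: outcomes coincide → loss $0.
$1081.4: truthful payoff $68.7, deviation payoff $0 → loss $68.7.
Total loss = $35.9 + $33.8 + $68.7 = $138.4.
Because the price is fixed by the runner-up's bid, deviating from your value can only change a good outcome into a bad one — never the reverse.

$138.4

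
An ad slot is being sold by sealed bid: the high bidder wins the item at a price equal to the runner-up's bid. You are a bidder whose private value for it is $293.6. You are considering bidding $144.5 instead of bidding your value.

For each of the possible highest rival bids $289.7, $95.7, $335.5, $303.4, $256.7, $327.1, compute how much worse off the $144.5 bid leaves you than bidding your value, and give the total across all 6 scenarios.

The deviation costs you only when the competing bid falls strictly between $144.5 and $293.6; elsewhere both bids give the same outcome.
$289.7: truthful payoff $3.9, deviation payoff $0 → loss $3.9.
$95.7: outcomes coincide → loss $0.
$335.5: outcomes coincide → loss $0.
$303.4: outcomes coincide → loss $0.
$256.7: truthful payoff $36.9, deviation payoff $0 → loss $36.9.
$327.1: outcomes coincide → loss $0.
Total loss = $3.9 + $36.9 = $40.8.
Truthful bidding weakly dominates here: raising your bid can only win items priced above your value, and lowering it can only forfeit items priced below.

$40.8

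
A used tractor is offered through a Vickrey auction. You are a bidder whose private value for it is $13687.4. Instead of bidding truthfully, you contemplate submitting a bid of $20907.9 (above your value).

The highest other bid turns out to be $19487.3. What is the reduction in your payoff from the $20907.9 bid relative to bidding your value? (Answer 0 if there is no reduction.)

$5799.9

Bidding your value $13687.4: you lose (since $13687.4 < $19487.3). Payoff $0.
Bidding $20907.9: you win and pay $19487.3. Payoff $13687.4 − $19487.3 = −$5799.9.
The competing bid $19487.3 lies between your value and your inflated bid, so overbidding wins an item priced above your value.
Loss from deviating = $0 − (−$5799.9) = $5799.9.
Truthful bidding weakly dominates here: raising your bid can only win items priced above your value, and lowering it can only forfeit items priced below.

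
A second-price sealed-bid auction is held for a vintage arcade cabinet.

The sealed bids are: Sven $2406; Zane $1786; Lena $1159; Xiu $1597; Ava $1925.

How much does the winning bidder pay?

$1925

Highest bid: Sven at $2406, so Sven wins.
Second-highest bid: Ava at $1925 — that is the price the winner pays.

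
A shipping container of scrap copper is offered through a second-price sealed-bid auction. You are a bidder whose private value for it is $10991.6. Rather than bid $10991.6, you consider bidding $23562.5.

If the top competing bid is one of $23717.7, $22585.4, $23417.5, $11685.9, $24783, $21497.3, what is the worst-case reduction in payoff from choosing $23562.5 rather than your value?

$12425.9

$23717.7: same outcome either way → loss $0.
$22585.4: truthful gives $0, deviation gives −$11593.8 → loss $11593.8.
$23417.5: truthful gives $0, deviation gives −$12425.9 → loss $12425.9.
$11685.9: truthful gives $0, deviation gives −$694.3 → loss $694.3.
$24783: same outcome either way → loss $0.
$21497.3: truthful gives $0, deviation gives −$10505.7 → loss $10505.7.
Maximum loss: $12425.9.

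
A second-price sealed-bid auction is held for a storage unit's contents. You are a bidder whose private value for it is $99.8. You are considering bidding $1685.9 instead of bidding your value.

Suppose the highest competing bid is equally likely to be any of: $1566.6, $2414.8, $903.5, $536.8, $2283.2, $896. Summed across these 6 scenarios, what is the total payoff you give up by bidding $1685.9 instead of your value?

$3503.7

The deviation costs you only when the competing bid falls strictly between $99.8 and $1685.9; elsewhere both bids give the same outcome.
$1566.6: truthful payoff $0, deviation payoff −$1466.8 → loss $1466.8.
$2414.8: outcomes coincide → loss $0.
$903.5: truthful payoff $0, deviation payoff −$803.7 → loss $803.7.
$536.8: truthful payoff $0, deviation payoff −$437 → loss $437.
$2283.2: outcomes coincide → loss $0.
$896: truthful payoff $0, deviation payoff −$796.2 → loss $796.2.
Total loss = $1466.8 + $803.7 + $437 + $796.2 = $3503.7.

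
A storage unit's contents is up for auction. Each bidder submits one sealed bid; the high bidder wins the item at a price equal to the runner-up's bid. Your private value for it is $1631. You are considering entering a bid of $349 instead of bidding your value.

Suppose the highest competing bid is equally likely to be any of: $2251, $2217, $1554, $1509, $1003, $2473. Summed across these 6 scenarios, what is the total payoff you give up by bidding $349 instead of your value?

The deviation costs you only when the competing bid falls strictly between $349 and $1631; elsewhere both bids give the same outcome.
$2251: outcomes coincide → loss $0.
$2217: outcomes coincide → loss $0.
$1554: truthful payoff $77, deviation payoff $0 → loss $77.
$1509: truthful payoff $122, deviation payoff $0 → loss $122.
$1003: truthful payoff $628, deviation payoff $0 → loss $628.
$2473: outcomes coincide → loss $0.
Total loss = $77 + $122 + $628 = $827.

$827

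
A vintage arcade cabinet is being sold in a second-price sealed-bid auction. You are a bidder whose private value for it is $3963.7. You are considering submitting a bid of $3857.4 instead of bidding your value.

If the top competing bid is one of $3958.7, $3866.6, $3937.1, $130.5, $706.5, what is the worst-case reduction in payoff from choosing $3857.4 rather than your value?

$3958.7: truthful gives $5, deviation gives $0 → loss $5.
$3866.6: truthful gives $97.1, deviation gives $0 → loss $97.1.
$3937.1: truthful gives $26.6, deviation gives $0 → loss $26.6.
$130.5: same outcome either way → loss $0.
$706.5: same outcome either way → loss $0.
Maximum loss: $97.1.

$97.1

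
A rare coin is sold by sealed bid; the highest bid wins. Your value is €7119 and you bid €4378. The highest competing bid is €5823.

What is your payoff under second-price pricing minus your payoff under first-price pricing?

€0

Your bid €4378 is below €5823, so you lose under either rule.
Payoff is €0 in both cases; difference = €0.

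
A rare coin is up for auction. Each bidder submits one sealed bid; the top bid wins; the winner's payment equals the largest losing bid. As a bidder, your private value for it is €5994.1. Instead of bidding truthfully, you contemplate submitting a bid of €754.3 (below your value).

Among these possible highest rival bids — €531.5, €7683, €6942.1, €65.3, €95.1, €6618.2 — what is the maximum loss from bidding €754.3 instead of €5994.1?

€531.5: same outcome either way → loss €0.
€7683: same outcome either way → loss €0.
€6942.1: same outcome either way → loss €0.
€65.3: same outcome either way → loss €0.
€95.1: same outcome either way → loss €0.
€6618.2: same outcome either way → loss €0.
Maximum loss: €0.

€0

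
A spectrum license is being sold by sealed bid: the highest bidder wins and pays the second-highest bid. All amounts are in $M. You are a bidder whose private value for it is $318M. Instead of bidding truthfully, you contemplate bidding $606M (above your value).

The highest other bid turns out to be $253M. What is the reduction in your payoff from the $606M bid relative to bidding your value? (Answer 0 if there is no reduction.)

Bidding your value $318M: you win (since $318M > $253M) and pay $253M. Payoff $65M.
Bidding $606M: you win and pay $253M. Payoff $318M − $253M = $65M.
Difference = $65M − $65M = $0M; both bids lead to the same outcome because the competing bid is below both your value and your alternative bid.

$0M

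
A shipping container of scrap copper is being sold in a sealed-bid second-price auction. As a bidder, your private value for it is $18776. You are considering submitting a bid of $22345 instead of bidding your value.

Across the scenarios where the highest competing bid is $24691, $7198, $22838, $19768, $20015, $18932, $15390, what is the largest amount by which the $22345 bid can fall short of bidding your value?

$24691: same outcome either way → loss $0.
$7198: same outcome either way → loss $0.
$22838: same outcome either way → loss $0.
$19768: truthful gives $0, deviation gives −$992 → loss $992.
$20015: truthful gives $0, deviation gives −$1239 → loss $1239.
$18932: truthful gives $0, deviation gives −$156 → loss $156.
$15390: same outcome either way → loss $0.
Maximum loss: $1239.

$1239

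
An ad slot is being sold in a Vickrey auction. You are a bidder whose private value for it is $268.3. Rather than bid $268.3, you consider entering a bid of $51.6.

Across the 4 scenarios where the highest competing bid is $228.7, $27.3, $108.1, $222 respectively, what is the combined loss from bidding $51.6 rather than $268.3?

The deviation costs you only when the competing bid falls strictly between $51.6 and $268.3; elsewhere both bids give the same outcome.
$228.7: truthful payoff $39.6, deviation payoff $0 → loss $39.6.
$27.3: outcomes coincide → loss $0.
$108.1: truthful payoff $160.2, deviation payoff $0 → loss $160.2.
$222: truthful payoff $46.3, deviation payoff $0 → loss $46.3.
Total loss = $39.6 + $160.2 + $46.3 = $246.1.

$246.1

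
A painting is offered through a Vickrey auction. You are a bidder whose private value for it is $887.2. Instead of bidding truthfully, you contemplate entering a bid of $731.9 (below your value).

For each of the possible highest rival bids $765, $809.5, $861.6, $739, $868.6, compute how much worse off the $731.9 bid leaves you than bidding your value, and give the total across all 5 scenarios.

$392.3

The deviation costs you only when the competing bid falls strictly between $731.9 and $887.2; elsewhere both bids give the same outcome.
$765: truthful payoff $122.2, deviation payoff $0 → loss $122.2.
$809.5: truthful payoff $77.7, deviation payoff $0 → loss $77.7.
$861.6: truthful payoff $25.6, deviation payoff $0 → loss $25.6.
$739: truthful payoff $148.2, deviation payoff $0 → loss $148.2.
$868.6: truthful payoff $18.6, deviation payoff $0 → loss $18.6.
Total loss = $122.2 + $77.7 + $25.6 + $148.2 + $18.6 = $392.3.
Because the price is fixed by the runner-up's bid, deviating from your value can only change a good outcome into a bad one — never the reverse.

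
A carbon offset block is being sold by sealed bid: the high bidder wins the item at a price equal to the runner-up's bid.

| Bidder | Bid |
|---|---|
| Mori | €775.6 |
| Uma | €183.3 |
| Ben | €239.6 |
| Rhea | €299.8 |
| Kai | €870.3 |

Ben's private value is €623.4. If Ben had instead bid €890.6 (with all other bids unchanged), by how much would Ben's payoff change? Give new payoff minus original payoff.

The highest bid among the other bidders is €870.3; Ben's bid doesn't change that.
Original bid €239.6: Ben is not highest (top rival bid is €870.3); payoff €0.
Alternative bid €890.6: Ben is highest, pays the top rival bid €870.3; payoff €623.4 − €870.3 = −€246.9.
Change in payoff = −€246.9 − (€0) = −€246.9.

−€246.9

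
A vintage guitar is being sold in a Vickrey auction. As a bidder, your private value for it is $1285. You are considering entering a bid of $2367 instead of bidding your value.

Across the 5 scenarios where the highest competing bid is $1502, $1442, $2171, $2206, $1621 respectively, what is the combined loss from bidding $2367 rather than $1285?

$2517

The deviation costs you only when the competing bid falls strictly between $1285 and $2367; elsewhere both bids give the same outcome.
$1502: truthful payoff $0, deviation payoff −$217 → loss $217.
$1442: truthful payoff $0, deviation payoff −$157 → loss $157.
$2171: truthful payoff $0, deviation payoff −$886 → loss $886.
$2206: truthful payoff $0, deviation payoff −$921 → loss $921.
$1621: truthful payoff $0, deviation payoff −$336 → loss $336.
Total loss = $217 + $157 + $886 + $921 + $336 = $2517.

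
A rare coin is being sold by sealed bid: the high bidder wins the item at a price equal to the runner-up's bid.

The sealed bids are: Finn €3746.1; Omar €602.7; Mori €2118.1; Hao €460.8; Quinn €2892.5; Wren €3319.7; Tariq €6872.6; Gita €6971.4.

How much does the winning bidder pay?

€6872.6

Highest bid: Gita at €6971.4, so Gita wins.
Second-highest bid: Tariq at €6872.6 — that is the price the winner pays.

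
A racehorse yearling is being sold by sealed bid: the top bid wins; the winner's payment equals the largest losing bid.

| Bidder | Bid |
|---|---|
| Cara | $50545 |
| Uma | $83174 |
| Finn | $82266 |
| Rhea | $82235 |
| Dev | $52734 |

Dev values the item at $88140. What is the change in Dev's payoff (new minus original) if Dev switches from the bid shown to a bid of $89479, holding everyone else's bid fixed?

The highest bid among the other bidders is $83174; Dev's bid doesn't change that.
Original bid $52734: Dev is not highest (top rival bid is $83174); payoff $0.
Alternative bid $89479: Dev is highest, pays the top rival bid $83174; payoff $88140 − $83174 = $4966.
Change in payoff = $4966 − ($0) = $4966.

$4966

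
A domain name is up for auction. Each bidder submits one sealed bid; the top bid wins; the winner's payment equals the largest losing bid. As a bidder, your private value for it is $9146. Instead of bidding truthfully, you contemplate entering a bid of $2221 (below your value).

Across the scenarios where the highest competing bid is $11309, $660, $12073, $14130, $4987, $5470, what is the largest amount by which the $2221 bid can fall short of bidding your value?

$11309: same outcome either way → loss $0.
$660: same outcome either way → loss $0.
$12073: same outcome either way → loss $0.
$14130: same outcome either way → loss $0.
$4987: truthful gives $4159, deviation gives $0 → loss $4159.
$5470: truthful gives $3676, deviation gives $0 → loss $3676.
Maximum loss: $4159.

$4159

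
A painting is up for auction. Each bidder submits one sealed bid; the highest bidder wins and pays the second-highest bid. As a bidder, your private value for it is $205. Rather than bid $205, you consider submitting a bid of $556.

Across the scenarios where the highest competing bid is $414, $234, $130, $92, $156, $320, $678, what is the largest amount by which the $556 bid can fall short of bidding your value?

$414: truthful gives $0, deviation gives −$209 → loss $209.
$234: truthful gives $0, deviation gives −$29 → loss $29.
$130: same outcome either way → loss $0.
$92: same outcome either way → loss $0.
$156: same outcome either way → loss $0.
$320: truthful gives $0, deviation gives −$115 → loss $115.
$678: same outcome either way → loss $0.
Maximum loss: $209.

$209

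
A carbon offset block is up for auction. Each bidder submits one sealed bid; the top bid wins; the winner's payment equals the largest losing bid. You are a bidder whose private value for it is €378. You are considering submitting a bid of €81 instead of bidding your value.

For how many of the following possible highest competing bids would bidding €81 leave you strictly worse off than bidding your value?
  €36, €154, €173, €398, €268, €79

3

The deviation hurts exactly when the highest competing bid lies strictly between €81 and €378 — underbidding then forfeits a profitable win.
€36: below both → same outcome either way.
€154: inside the interval → strictly worse (loss €224).
€173: inside the interval → strictly worse (loss €205).
€398: above both → same outcome either way.
€268: inside the interval → strictly worse (loss €110).
€79: below both → same outcome either way.
Count: 3.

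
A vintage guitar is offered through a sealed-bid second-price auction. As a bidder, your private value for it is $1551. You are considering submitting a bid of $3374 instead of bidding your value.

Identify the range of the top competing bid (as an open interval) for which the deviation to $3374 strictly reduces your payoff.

($1551, $3374)

If the competing bid is below $1551, both bids win at the same price — no difference.
If it is above $3374, both bids lose — no difference.
If it lies strictly between $1551 and $3374, bidding your value loses (payoff 0) while bidding $3374 wins at a price above your value (payoff negative).
So the deviation strictly hurts on the open interval ($1551, $3374).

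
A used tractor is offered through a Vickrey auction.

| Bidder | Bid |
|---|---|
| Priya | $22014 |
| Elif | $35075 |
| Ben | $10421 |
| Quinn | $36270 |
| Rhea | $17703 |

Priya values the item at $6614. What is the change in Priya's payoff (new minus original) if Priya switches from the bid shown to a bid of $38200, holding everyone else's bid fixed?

The highest bid among the other bidders is $36270; Priya's bid doesn't change that.
Original bid $22014: Priya is not highest (top rival bid is $36270); payoff $0.
Alternative bid $38200: Priya is highest, pays the top rival bid $36270; payoff $6614 − $36270 = −$29656.
Change in payoff = −$29656 − ($0) = −$29656.

−$29656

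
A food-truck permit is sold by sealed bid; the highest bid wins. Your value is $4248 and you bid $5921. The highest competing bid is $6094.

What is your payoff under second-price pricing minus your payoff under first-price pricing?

$0

Your bid $5921 is below $6094, so you lose under either rule.
Payoff is $0 in both cases; difference = $0.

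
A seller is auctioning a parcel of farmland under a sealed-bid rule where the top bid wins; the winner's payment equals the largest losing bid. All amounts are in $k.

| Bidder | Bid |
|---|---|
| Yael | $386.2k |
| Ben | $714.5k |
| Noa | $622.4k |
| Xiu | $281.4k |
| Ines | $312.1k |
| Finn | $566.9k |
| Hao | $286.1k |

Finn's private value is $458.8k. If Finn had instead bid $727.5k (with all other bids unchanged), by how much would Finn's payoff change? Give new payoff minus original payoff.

The highest bid among the other bidders is $714.5k; Finn's bid doesn't change that.
Original bid $566.9k: Finn is not highest (top rival bid is $714.5k); payoff $0k.
Alternative bid $727.5k: Finn is highest, pays the top rival bid $714.5k; payoff $458.8k − $714.5k = −$255.7k.
Change in payoff = −$255.7k − ($0k) = −$255.7k.

−$255.7k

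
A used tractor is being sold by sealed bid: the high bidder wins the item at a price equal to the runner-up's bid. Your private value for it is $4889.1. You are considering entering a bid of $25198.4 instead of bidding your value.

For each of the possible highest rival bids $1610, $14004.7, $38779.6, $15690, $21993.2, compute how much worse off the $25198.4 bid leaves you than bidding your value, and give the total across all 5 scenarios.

The deviation costs you only when the competing bid falls strictly between $4889.1 and $25198.4; elsewhere both bids give the same outcome.
$1610: outcomes coincide → loss $0.
$14004.7: truthful payoff $0, deviation payoff −$9115.6 → loss $9115.6.
$38779.6: outcomes coincide → loss $0.
$15690: truthful payoff $0, deviation payoff −$10800.9 → loss $10800.9.
$21993.2: truthful payoff $0, deviation payoff −$17104.1 → loss $17104.1.
Total loss = $9115.6 + $10800.9 + $17104.1 = $37020.6.

$37020.6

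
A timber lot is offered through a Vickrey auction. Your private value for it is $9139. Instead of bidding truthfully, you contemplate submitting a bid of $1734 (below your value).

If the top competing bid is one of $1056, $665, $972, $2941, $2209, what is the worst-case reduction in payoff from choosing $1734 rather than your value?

$1056: same outcome either way → loss $0.
$665: same outcome either way → loss $0.
$972: same outcome either way → loss $0.
$2941: truthful gives $6198, deviation gives $0 → loss $6198.
$2209: truthful gives $6930, deviation gives $0 → loss $6930.
Maximum loss: $6930.

$6930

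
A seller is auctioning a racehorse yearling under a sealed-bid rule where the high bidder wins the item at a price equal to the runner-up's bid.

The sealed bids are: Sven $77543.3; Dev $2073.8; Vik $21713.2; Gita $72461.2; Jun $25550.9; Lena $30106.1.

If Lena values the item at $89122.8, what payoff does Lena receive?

Highest bid: Sven at $77543.3, so Sven wins.
Second-highest bid: Gita at $72461.2 — that is the price the winner pays.
Lena did not win, so Lena pays nothing and receives nothing: payoff $0.

$0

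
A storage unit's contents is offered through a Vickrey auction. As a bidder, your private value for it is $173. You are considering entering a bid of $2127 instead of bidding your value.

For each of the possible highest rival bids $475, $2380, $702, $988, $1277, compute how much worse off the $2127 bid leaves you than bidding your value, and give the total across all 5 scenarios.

$2750

The deviation costs you only when the competing bid falls strictly between $173 and $2127; elsewhere both bids give the same outcome.
$475: truthful payoff $0, deviation payoff −$302 → loss $302.
$2380: outcomes coincide → loss $0.
$702: truthful payoff $0, deviation payoff −$529 → loss $529.
$988: truthful payoff $0, deviation payoff −$815 → loss $815.
$1277: truthful payoff $0, deviation payoff −$1104 → loss $1104.
Total loss = $302 + $529 + $815 + $1104 = $2750.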